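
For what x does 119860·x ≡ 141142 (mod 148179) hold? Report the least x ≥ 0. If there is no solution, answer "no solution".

First find gcd(119860, 148179):
148179 = 1*119860 + 28319
119860 = 4*28319 + 6584
28319 = 4*6584 + 1983
6584 = 3*1983 + 635
1983 = 3*635 + 78
635 = 8*78 + 11
78 = 7*11 + 1
11 = 11*1 + 0
gcd = 1, so a unique solution mod 148179 exists.
Back-substitute for the Bézout coefficients:
1 = 78 − 7·11
1 = −7·635 + 57·78
1 = 57·1983 − 178·635
1 = −178·6584 + 591·1983
1 = 591·28319 − 2542·6584
1 = −2542·119860 + 10759·28319
1 = 10759·148179 − 13301·119860
So 119860·(-13301) ≡ 1 (mod 148179), giving 119860⁻¹ ≡ 134878.
x ≡ 119860⁻¹·141142 ≡ 134878·141142 ≡ 98188 (mod 148179).

98188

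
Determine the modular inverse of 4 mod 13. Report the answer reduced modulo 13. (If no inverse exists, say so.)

Run Euclid on (13, 4):
13 = 3·4 + 1
4 = 4·1 + 0
Since gcd(4, 13) = 1, back-substitute to write 1 as a combination:
1 = 13 − 3·4
So 4·(-3) ≡ 1 (mod 13), and -3 ≡ 10 (mod 13).

10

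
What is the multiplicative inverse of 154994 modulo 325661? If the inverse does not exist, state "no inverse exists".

Compute gcd(154994, 325661):
325661 = 2·154994 + 15673
154994 = 9·15673 + 13937
15673 = 1·13937 + 1736
13937 = 8·1736 + 49
1736 = 35·49 + 21
49 = 2·21 + 7
21 = 3·7 + 0
Since gcd = 7 > 1, 154994 is not a unit mod 325661.

no inverse exists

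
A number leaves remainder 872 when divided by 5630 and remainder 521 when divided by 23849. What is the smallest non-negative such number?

Write x = 872 + 5630·k. Then 5630·k ≡ 521 − 872 ≡ 23498 (mod 23849).
Need 5630⁻¹ mod 23849. Extended Euclid on (23849, 5630):
23849 = 4·5630 + 1329
5630 = 4·1329 + 314
1329 = 4·314 + 73
314 = 4·73 + 22
73 = 3·22 + 7
22 = 3·7 + 1
7 = 7·1 + 0
Back-substitute:
1 = 22 − 3·7
1 = −3·73 + 10·22
1 = 10·314 − 43·73
1 = −43·1329 + 182·314
1 = 182·5630 − 771·1329
1 = −771·23849 + 3266·5630
5630⁻¹ ≡ 3266 (mod 23849), so k ≡ 3266·23498 ≡ 22235 (mod 23849).
x = 872 + 5630·22235 = 125183922.

125183922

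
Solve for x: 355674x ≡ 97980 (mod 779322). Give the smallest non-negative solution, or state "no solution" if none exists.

First find gcd(355674, 779322):
779322 = 2×355674 + 67974
355674 = 5×67974 + 15804
67974 = 4×15804 + 4758
15804 = 3×4758 + 1530
4758 = 3×1530 + 168
1530 = 9×168 + 18
168 = 9×18 + 6
18 = 3×6 + 0
gcd = 6 and 6 | 97980, so solutions exist. Divide through by 6: 59279x ≡ 16330 (mod 129887).
Now find 59279⁻¹ mod 129887:
129887 = 2*59279 + 11329
59279 = 5*11329 + 2634
11329 = 4*2634 + 793
2634 = 3*793 + 255
793 = 3*255 + 28
255 = 9*28 + 3
28 = 9*3 + 1
3 = 3*1 + 0
Back-substitute:
1 = 28 − 9·3
1 = −9·255 + 82·28
1 = 82·793 − 255·255
1 = −255·2634 + 847·793
1 = 847·11329 − 3643·2634
1 = −3643·59279 + 19062·11329
1 = 19062·129887 − 41767·59279
So 59279·(-41767) ≡ 1 (mod 129887), i.e. 59279⁻¹ ≡ 88120.
Then x ≡ 88120·16330 ≡ 111414 (mod 129887); the smallest non-negative solution is x = 111414.

111414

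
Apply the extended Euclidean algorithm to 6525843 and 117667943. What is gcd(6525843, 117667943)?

Apply Euclid's algorithm to 117667943 and 6525843:
117667943 = 18·6525843 + 202769
6525843 = 32·202769 + 37235
202769 = 5·37235 + 16594
37235 = 2·16594 + 4047
16594 = 4·4047 + 406
4047 = 9·406 + 393
406 = 1·393 + 13
393 = 30·13 + 3
13 = 4·3 + 1
3 = 3·1 + 0
gcd(6525843, 117667943) = 1.
Express as a combination:
1 = 13 − 4·3
1 = −4·393 + 121·13
1 = 121·406 − 125·393
1 = −125·4047 + 1246·406
1 = 1246·16594 − 5109·4047
1 = −5109·37235 + 11464·16594
1 = 11464·202769 − 62429·37235
1 = −62429·6525843 + 2009192·202769
1 = 2009192·117667943 − 36227885·6525843
So 1 = (2009192)·117667943 + (-36227885)·6525843.

1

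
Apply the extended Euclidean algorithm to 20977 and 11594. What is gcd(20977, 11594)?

Apply Euclid's algorithm to 20977 and 11594:
20977 = 1×11594 + 9383
11594 = 1×9383 + 2211
9383 = 4×2211 + 539
2211 = 4×539 + 55
539 = 9×55 + 44
55 = 1×44 + 11
44 = 4×11 + 0
gcd(20977, 11594) = 11.
Back-substituting:
11 = 55 − 44
11 = −539 + 10·55
11 = 10·2211 − 41·539
11 = −41·9383 + 174·2211
11 = 174·11594 − 215·9383
11 = −215·20977 + 389·11594
So 11 = (-215)·20977 + (389)·11594.

11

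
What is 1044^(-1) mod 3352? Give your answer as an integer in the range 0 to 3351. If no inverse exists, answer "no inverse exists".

no inverse exists

Euclidean algorithm on 3352, 1044:
3352 = 3×1044 + 220
1044 = 4×220 + 164
220 = 1×164 + 56
164 = 2×56 + 52
56 = 1×52 + 4
52 = 13×4 + 0
Since gcd = 4 > 1, 1044 is not a unit mod 3352.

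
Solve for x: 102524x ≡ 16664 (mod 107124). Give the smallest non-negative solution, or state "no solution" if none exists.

19465

First find gcd(102524, 107124):
107124 = 1·102524 + 4600
102524 = 22·4600 + 1324
4600 = 3·1324 + 628
1324 = 2·628 + 68
628 = 9·68 + 16
68 = 4·16 + 4
16 = 4·4 + 0
gcd = 4 and 4 | 16664, so solutions exist. Divide through by 4: 25631x ≡ 4166 (mod 26781).
Now find 25631⁻¹ mod 26781:
26781 = 1×25631 + 1150
25631 = 22×1150 + 331
1150 = 3×331 + 157
331 = 2×157 + 17
157 = 9×17 + 4
17 = 4×4 + 1
4 = 4×1 + 0
Back-substitute:
1 = 17 − 4·4
1 = −4·157 + 37·17
1 = 37·331 − 78·157
1 = −78·1150 + 271·331
1 = 271·25631 − 6040·1150
1 = −6040·26781 + 6311·25631
So 25631⁻¹ ≡ 6311 (mod 26781).
Then x ≡ 6311·4166 ≡ 19465 (mod 26781); the smallest non-negative solution is x = 19465.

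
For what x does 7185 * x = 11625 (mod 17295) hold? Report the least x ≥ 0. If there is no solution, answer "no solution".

199

First find gcd(7185, 17295):
17295 = 2*7185 + 2925
7185 = 2*2925 + 1335
2925 = 2*1335 + 255
1335 = 5*255 + 60
255 = 4*60 + 15
60 = 4*15 + 0
gcd = 15 and 15 | 11625, so solutions exist. Divide through by 15: 479x ≡ 775 (mod 1153).
Now find 479⁻¹ mod 1153:
1153 = 2·479 + 195
479 = 2·195 + 89
195 = 2·89 + 17
89 = 5·17 + 4
17 = 4·4 + 1
4 = 4·1 + 0
Back-substitute:
1 = 17 − 4·4
1 = −4·89 + 21·17
1 = 21·195 − 46·89
1 = −46·479 + 113·195
1 = 113·1153 − 272·479
So 479·(-272) ≡ 1 (mod 1153), i.e. 479⁻¹ ≡ 881.
Then x ≡ 881·775 ≡ 199 (mod 1153); the smallest non-negative solution is x = 199.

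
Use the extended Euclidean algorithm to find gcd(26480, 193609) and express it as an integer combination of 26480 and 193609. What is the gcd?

Apply Euclid's algorithm to 193609 and 26480:
193609 = 7*26480 + 8249
26480 = 3*8249 + 1733
8249 = 4*1733 + 1317
1733 = 1*1317 + 416
1317 = 3*416 + 69
416 = 6*69 + 2
69 = 34*2 + 1
2 = 2*1 + 0
gcd(26480, 193609) = 1.
Back-substituting:
1 = 69 − 34·2
1 = −34·416 + 205·69
1 = 205·1317 − 649·416
1 = −649·1733 + 854·1317
1 = 854·8249 − 4065·1733
1 = −4065·26480 + 13049·8249
1 = 13049·193609 − 95408·26480
So 1 = (13049)·193609 + (-95408)·26480.

1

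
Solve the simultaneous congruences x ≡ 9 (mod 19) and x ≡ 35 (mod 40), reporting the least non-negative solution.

Write x = 9 + 19·k. Then 19·k ≡ 35 − 9 ≡ 26 (mod 40).
Need 19⁻¹ mod 40. Extended Euclid on (40, 19):
40 = 2*19 + 2
19 = 9*2 + 1
2 = 2*1 + 0
Back-substitute:
1 = 19 − 9·2
1 = −9·40 + 19·19
19⁻¹ ≡ 19 (mod 40), so k ≡ 19·26 ≡ 14 (mod 40).
x = 9 + 19·14 = 275.

275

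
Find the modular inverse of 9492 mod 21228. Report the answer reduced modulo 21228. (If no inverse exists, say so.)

Euclidean algorithm on 21228, 9492:
21228 = 2·9492 + 2244
9492 = 4·2244 + 516
2244 = 4·516 + 180
516 = 2·180 + 156
180 = 1·156 + 24
156 = 6·24 + 12
24 = 2·12 + 0
Since gcd = 12 > 1, 9492 is not a unit mod 21228.

no inverse exists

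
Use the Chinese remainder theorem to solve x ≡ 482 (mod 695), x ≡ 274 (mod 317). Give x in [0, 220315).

207592

Write x = 482 + 695·k. Then 695·k ≡ 274 − 482 ≡ 109 (mod 317).
Need 695⁻¹ mod 317. Extended Euclid on (317, 61):
317 = 5*61 + 12
61 = 5*12 + 1
12 = 12*1 + 0
Back-substitute:
1 = 61 − 5·12
1 = −5·317 + 26·61
695⁻¹ ≡ 26 (mod 317), so k ≡ 26·109 ≡ 298 (mod 317).
x = 482 + 695·298 = 207592.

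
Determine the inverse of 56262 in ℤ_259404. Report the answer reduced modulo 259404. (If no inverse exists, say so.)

no inverse exists

Euclidean algorithm on 259404, 56262:
259404 = 4*56262 + 34356
56262 = 1*34356 + 21906
34356 = 1*21906 + 12450
21906 = 1*12450 + 9456
12450 = 1*9456 + 2994
9456 = 3*2994 + 474
2994 = 6*474 + 150
474 = 3*150 + 24
150 = 6*24 + 6
24 = 4*6 + 0
The gcd is 6, not 1, hence no inverse exists.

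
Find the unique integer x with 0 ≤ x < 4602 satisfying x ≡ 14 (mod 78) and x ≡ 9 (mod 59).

Write x = 14 + 78·k. Then 78·k ≡ 9 − 14 ≡ 54 (mod 59).
Need 78⁻¹ mod 59. Extended Euclid on (59, 19):
59 = 3·19 + 2
19 = 9·2 + 1
2 = 2·1 + 0
Back-substitute:
1 = 19 − 9·2
1 = −9·59 + 28·19
78⁻¹ ≡ 28 (mod 59), so k ≡ 28·54 ≡ 37 (mod 59).
x = 14 + 78·37 = 2900.

2900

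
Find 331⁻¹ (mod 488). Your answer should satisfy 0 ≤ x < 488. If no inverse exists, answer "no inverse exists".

Extended Euclidean algorithm:
488 = 1×331 + 157
331 = 2×157 + 17
157 = 9×17 + 4
17 = 4×4 + 1
4 = 4×1 + 0
Since gcd(331, 488) = 1, back-substitute to write 1 as a combination:
1 = 17 − 4·4
1 = −4·157 + 37·17
1 = 37·331 − 78·157
1 = −78·488 + 115·331
So 331·115 ≡ 1 (mod 488).

115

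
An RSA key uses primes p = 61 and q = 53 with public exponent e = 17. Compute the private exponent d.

φ(n) = (p−1)(q−1) = 60·52 = 3120.
Need d with 17·d ≡ 1 (mod 3120). Apply the extended Euclidean algorithm:
3120 = 183·17 + 9
17 = 1·9 + 8
9 = 1·8 + 1
8 = 8·1 + 0
Back-substitute:
1 = 9 − 8
1 = −17 + 2·9
1 = 2·3120 − 367·17
So 17·(-367) ≡ 1 (mod 3120), hence d ≡ -367 ≡ 2753 (mod 3120).

2753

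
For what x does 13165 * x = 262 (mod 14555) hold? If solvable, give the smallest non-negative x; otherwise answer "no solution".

gcd(13165, 14555):
14555 = 1×13165 + 1390
13165 = 9×1390 + 655
1390 = 2×655 + 80
655 = 8×80 + 15
80 = 5×15 + 5
15 = 3×5 + 0
gcd = 5, but 5 ∤ 262, so the congruence has no solution.

no solution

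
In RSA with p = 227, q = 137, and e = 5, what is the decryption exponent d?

φ(n) = (p−1)(q−1) = 226·136 = 30736.
Need d with 5·d ≡ 1 (mod 30736). Apply the extended Euclidean algorithm:
30736 = 6147×5 + 1
5 = 5×1 + 0
Back-substitute:
1 = 30736 − 6147·5
So 5·(-6147) ≡ 1 (mod 30736), hence d ≡ -6147 ≡ 24589 (mod 30736).

24589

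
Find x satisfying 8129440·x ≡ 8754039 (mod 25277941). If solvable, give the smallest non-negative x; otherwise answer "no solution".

4274416

First find gcd(8129440, 25277941):
25277941 = 3*8129440 + 889621
8129440 = 9*889621 + 122851
889621 = 7*122851 + 29664
122851 = 4*29664 + 4195
29664 = 7*4195 + 299
4195 = 14*299 + 9
299 = 33*9 + 2
9 = 4*2 + 1
2 = 2*1 + 0
gcd = 1, so a unique solution mod 25277941 exists.
Back-substitute for the Bézout coefficients:
1 = 9 − 4·2
1 = −4·299 + 133·9
1 = 133·4195 − 1866·299
1 = −1866·29664 + 13195·4195
1 = 13195·122851 − 54646·29664
1 = −54646·889621 + 395717·122851
1 = 395717·8129440 − 3616099·889621
1 = −3616099·25277941 + 11244014·8129440
So 8129440·(11244014) ≡ 1 (mod 25277941), giving 8129440⁻¹ ≡ 11244014.
x ≡ 8129440⁻¹·8754039 ≡ 11244014·8754039 ≡ 4274416 (mod 25277941).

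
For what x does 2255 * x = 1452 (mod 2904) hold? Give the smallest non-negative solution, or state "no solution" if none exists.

First find gcd(2255, 2904):
2904 = 1·2255 + 649
2255 = 3·649 + 308
649 = 2·308 + 33
308 = 9·33 + 11
33 = 3·11 + 0
gcd = 11 and 11 | 1452, so solutions exist. Divide through by 11: 205x ≡ 132 (mod 264).
Now find 205⁻¹ mod 264:
264 = 1*205 + 59
205 = 3*59 + 28
59 = 2*28 + 3
28 = 9*3 + 1
3 = 3*1 + 0
Back-substitute:
1 = 28 − 9·3
1 = −9·59 + 19·28
1 = 19·205 − 66·59
1 = −66·264 + 85·205
So 205⁻¹ ≡ 85 (mod 264).
Then x ≡ 85·132 ≡ 132 (mod 264); the smallest non-negative solution is x = 132.

132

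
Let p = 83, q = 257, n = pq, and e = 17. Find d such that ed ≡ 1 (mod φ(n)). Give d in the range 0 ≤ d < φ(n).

7409

φ(n) = (p−1)(q−1) = 82·256 = 20992.
Need d with 17·d ≡ 1 (mod 20992). Apply the extended Euclidean algorithm:
20992 = 1234*17 + 14
17 = 1*14 + 3
14 = 4*3 + 2
3 = 1*2 + 1
2 = 2*1 + 0
Back-substitute:
1 = 3 − 2
1 = −14 + 5·3
1 = 5·17 − 6·14
1 = −6·20992 + 7409·17
So 17·7409 ≡ 1 (mod 20992), hence d = 7409.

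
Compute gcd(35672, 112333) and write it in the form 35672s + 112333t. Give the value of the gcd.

Repeated division:
112333 = 3*35672 + 5317
35672 = 6*5317 + 3770
5317 = 1*3770 + 1547
3770 = 2*1547 + 676
1547 = 2*676 + 195
676 = 3*195 + 91
195 = 2*91 + 13
91 = 7*13 + 0
gcd(35672, 112333) = 13.
Back-substituting:
13 = 195 − 2·91
13 = −2·676 + 7·195
13 = 7·1547 − 16·676
13 = −16·3770 + 39·1547
13 = 39·5317 − 55·3770
13 = −55·35672 + 369·5317
13 = 369·112333 − 1162·35672
So 13 = (369)·112333 + (-1162)·35672.

13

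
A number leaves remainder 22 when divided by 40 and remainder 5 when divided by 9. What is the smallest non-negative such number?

302

Write x = 22 + 40·k. Then 40·k ≡ 5 − 22 ≡ 1 (mod 9).
Need 40⁻¹ mod 9. Extended Euclid on (9, 4):
9 = 2×4 + 1
4 = 4×1 + 0
Back-substitute:
1 = 9 − 2·4
40⁻¹ ≡ 7 (mod 9), so k ≡ 7·1 ≡ 7 (mod 9).
x = 22 + 40·7 = 302.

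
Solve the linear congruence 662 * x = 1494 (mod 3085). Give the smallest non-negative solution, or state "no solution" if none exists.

First find gcd(662, 3085):
3085 = 4·662 + 437
662 = 1·437 + 225
437 = 1·225 + 212
225 = 1·212 + 13
212 = 16·13 + 4
13 = 3·4 + 1
4 = 4·1 + 0
gcd = 1, so a unique solution mod 3085 exists.
Back-substitute for the Bézout coefficients:
1 = 13 − 3·4
1 = −3·212 + 49·13
1 = 49·225 − 52·212
1 = −52·437 + 101·225
1 = 101·662 − 153·437
1 = −153·3085 + 713·662
So 662·(713) ≡ 1 (mod 3085), giving 662⁻¹ ≡ 713.
x ≡ 662⁻¹·1494 ≡ 713·1494 ≡ 897 (mod 3085).

897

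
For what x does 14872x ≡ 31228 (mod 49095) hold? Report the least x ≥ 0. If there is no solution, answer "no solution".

45994

First find gcd(14872, 49095):
49095 = 3×14872 + 4479
14872 = 3×4479 + 1435
4479 = 3×1435 + 174
1435 = 8×174 + 43
174 = 4×43 + 2
43 = 21×2 + 1
2 = 2×1 + 0
gcd = 1, so a unique solution mod 49095 exists.
Back-substitute for the Bézout coefficients:
1 = 43 − 21·2
1 = −21·174 + 85·43
1 = 85·1435 − 701·174
1 = −701·4479 + 2188·1435
1 = 2188·14872 − 7265·4479
1 = −7265·49095 + 23983·14872
So 14872·(23983) ≡ 1 (mod 49095), giving 14872⁻¹ ≡ 23983.
x ≡ 14872⁻¹·31228 ≡ 23983·31228 ≡ 45994 (mod 49095).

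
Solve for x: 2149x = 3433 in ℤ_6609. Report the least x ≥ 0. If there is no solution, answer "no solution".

2425

First find gcd(2149, 6609):
6609 = 3*2149 + 162
2149 = 13*162 + 43
162 = 3*43 + 33
43 = 1*33 + 10
33 = 3*10 + 3
10 = 3*3 + 1
3 = 3*1 + 0
gcd = 1, so a unique solution mod 6609 exists.
Back-substitute for the Bézout coefficients:
1 = 10 − 3·3
1 = −3·33 + 10·10
1 = 10·43 − 13·33
1 = −13·162 + 49·43
1 = 49·2149 − 650·162
1 = −650·6609 + 1999·2149
So 2149·(1999) ≡ 1 (mod 6609), giving 2149⁻¹ ≡ 1999.
x ≡ 2149⁻¹·3433 ≡ 1999·3433 ≡ 2425 (mod 6609).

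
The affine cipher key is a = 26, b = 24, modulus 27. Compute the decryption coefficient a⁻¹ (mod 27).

gcd(27, 26) by repeated division:
27 = 1*26 + 1
26 = 26*1 + 0
The gcd is 1. Working backward:
1 = 27 − 26
Thus 26·(-1) ≡ 1 (mod 27); reducing, -1 mod 27 = 26.

26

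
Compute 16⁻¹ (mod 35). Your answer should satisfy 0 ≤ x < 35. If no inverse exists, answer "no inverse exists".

11

Run Euclid on (35, 16):
35 = 2*16 + 3
16 = 5*3 + 1
3 = 3*1 + 0
Since gcd(16, 35) = 1, back-substitute to write 1 as a combination:
1 = 16 − 5·3
1 = −5·35 + 11·16
So 16·11 ≡ 1 (mod 35).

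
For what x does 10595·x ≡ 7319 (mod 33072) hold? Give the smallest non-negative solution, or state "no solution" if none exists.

First find gcd(10595, 33072):
33072 = 3×10595 + 1287
10595 = 8×1287 + 299
1287 = 4×299 + 91
299 = 3×91 + 26
91 = 3×26 + 13
26 = 2×13 + 0
gcd = 13 and 13 | 7319, so solutions exist. Divide through by 13: 815x ≡ 563 (mod 2544).
Now find 815⁻¹ mod 2544:
2544 = 3·815 + 99
815 = 8·99 + 23
99 = 4·23 + 7
23 = 3·7 + 2
7 = 3·2 + 1
2 = 2·1 + 0
Back-substitute:
1 = 7 − 3·2
1 = −3·23 + 10·7
1 = 10·99 − 43·23
1 = −43·815 + 354·99
1 = 354·2544 − 1105·815
So 815·(-1105) ≡ 1 (mod 2544), i.e. 815⁻¹ ≡ 1439.
Then x ≡ 1439·563 ≡ 1165 (mod 2544); the smallest non-negative solution is x = 1165.

1165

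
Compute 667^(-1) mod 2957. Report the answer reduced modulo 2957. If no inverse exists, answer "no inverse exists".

Run Euclid on (2957, 667):
2957 = 4·667 + 289
667 = 2·289 + 89
289 = 3·89 + 22
89 = 4·22 + 1
22 = 22·1 + 0
The gcd is 1. Working backward:
1 = 89 − 4·22
1 = −4·289 + 13·89
1 = 13·667 − 30·289
1 = −30·2957 + 133·667
So 667·133 ≡ 1 (mod 2957).

133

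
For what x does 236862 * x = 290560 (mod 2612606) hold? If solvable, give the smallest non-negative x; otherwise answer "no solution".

First find gcd(236862, 2612606):
2612606 = 11×236862 + 7124
236862 = 33×7124 + 1770
7124 = 4×1770 + 44
1770 = 40×44 + 10
44 = 4×10 + 4
10 = 2×4 + 2
4 = 2×2 + 0
gcd = 2 and 2 | 290560, so solutions exist. Divide through by 2: 118431x ≡ 145280 (mod 1306303).
Now find 118431⁻¹ mod 1306303:
1306303 = 11*118431 + 3562
118431 = 33*3562 + 885
3562 = 4*885 + 22
885 = 40*22 + 5
22 = 4*5 + 2
5 = 2*2 + 1
2 = 2*1 + 0
Back-substitute:
1 = 5 − 2·2
1 = −2·22 + 9·5
1 = 9·885 − 362·22
1 = −362·3562 + 1457·885
1 = 1457·118431 − 48443·3562
1 = −48443·1306303 + 534330·118431
So 118431⁻¹ ≡ 534330 (mod 1306303).
Then x ≡ 534330·145280 ≡ 406625 (mod 1306303); the smallest non-negative solution is x = 406625.

406625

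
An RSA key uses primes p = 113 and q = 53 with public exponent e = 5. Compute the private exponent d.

1165

φ(n) = (p−1)(q−1) = 112·52 = 5824.
Need d with 5·d ≡ 1 (mod 5824). Apply the extended Euclidean algorithm:
5824 = 1164*5 + 4
5 = 1*4 + 1
4 = 4*1 + 0
Back-substitute:
1 = 5 − 4
1 = −5824 + 1165·5
So 5·1165 ≡ 1 (mod 5824), hence d = 1165.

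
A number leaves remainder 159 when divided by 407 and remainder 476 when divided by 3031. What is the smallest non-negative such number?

245987

Write x = 159 + 407·k. Then 407·k ≡ 476 − 159 ≡ 317 (mod 3031).
Need 407⁻¹ mod 3031. Extended Euclid on (3031, 407):
3031 = 7×407 + 182
407 = 2×182 + 43
182 = 4×43 + 10
43 = 4×10 + 3
10 = 3×3 + 1
3 = 3×1 + 0
Back-substitute:
1 = 10 − 3·3
1 = −3·43 + 13·10
1 = 13·182 − 55·43
1 = −55·407 + 123·182
1 = 123·3031 − 916·407
407⁻¹ ≡ 2115 (mod 3031), so k ≡ 2115·317 ≡ 604 (mod 3031).
x = 159 + 407·604 = 245987.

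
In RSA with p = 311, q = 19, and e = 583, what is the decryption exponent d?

φ(n) = (p−1)(q−1) = 310·18 = 5580.
Need d with 583·d ≡ 1 (mod 5580). Apply the extended Euclidean algorithm:
5580 = 9×583 + 333
583 = 1×333 + 250
333 = 1×250 + 83
250 = 3×83 + 1
83 = 83×1 + 0
Back-substitute:
1 = 250 − 3·83
1 = −3·333 + 4·250
1 = 4·583 − 7·333
1 = −7·5580 + 67·583
So 583·67 ≡ 1 (mod 5580), hence d = 67.

67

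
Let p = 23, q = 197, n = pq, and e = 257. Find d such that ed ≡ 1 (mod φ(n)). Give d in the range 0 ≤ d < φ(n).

4161

φ(n) = (p−1)(q−1) = 22·196 = 4312.
Need d with 257·d ≡ 1 (mod 4312). Apply the extended Euclidean algorithm:
4312 = 16×257 + 200
257 = 1×200 + 57
200 = 3×57 + 29
57 = 1×29 + 28
29 = 1×28 + 1
28 = 28×1 + 0
Back-substitute:
1 = 29 − 28
1 = −57 + 2·29
1 = 2·200 − 7·57
1 = −7·257 + 9·200
1 = 9·4312 − 151·257
So 257·(-151) ≡ 1 (mod 4312), hence d ≡ -151 ≡ 4161 (mod 4312).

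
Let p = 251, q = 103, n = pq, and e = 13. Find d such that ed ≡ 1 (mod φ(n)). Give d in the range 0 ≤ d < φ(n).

21577

φ(n) = (p−1)(q−1) = 250·102 = 25500.
Need d with 13·d ≡ 1 (mod 25500). Apply the extended Euclidean algorithm:
25500 = 1961·13 + 7
13 = 1·7 + 6
7 = 1·6 + 1
6 = 6·1 + 0
Back-substitute:
1 = 7 − 6
1 = −13 + 2·7
1 = 2·25500 − 3923·13
So 13·(-3923) ≡ 1 (mod 25500), hence d ≡ -3923 ≡ 21577 (mod 25500).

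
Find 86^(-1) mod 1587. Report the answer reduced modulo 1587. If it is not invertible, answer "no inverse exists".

203

Run Euclid on (1587, 86):
1587 = 18*86 + 39
86 = 2*39 + 8
39 = 4*8 + 7
8 = 1*7 + 1
7 = 7*1 + 0
gcd = 1, so the inverse exists. Back-substitute:
1 = 8 − 7
1 = −39 + 5·8
1 = 5·86 − 11·39
1 = −11·1587 + 203·86
So 86·203 ≡ 1 (mod 1587).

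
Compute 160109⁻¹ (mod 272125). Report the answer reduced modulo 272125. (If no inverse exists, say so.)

Extended Euclidean algorithm:
272125 = 1·160109 + 112016
160109 = 1·112016 + 48093
112016 = 2·48093 + 15830
48093 = 3·15830 + 603
15830 = 26·603 + 152
603 = 3·152 + 147
152 = 1·147 + 5
147 = 29·5 + 2
5 = 2·2 + 1
2 = 2·1 + 0
Since gcd(160109, 272125) = 1, back-substitute to write 1 as a combination:
1 = 5 − 2·2
1 = −2·147 + 59·5
1 = 59·152 − 61·147
1 = −61·603 + 242·152
1 = 242·15830 − 6353·603
1 = −6353·48093 + 19301·15830
1 = 19301·112016 − 44955·48093
1 = −44955·160109 + 64256·112016
1 = 64256·272125 − 109211·160109
So 160109·(-109211) ≡ 1 (mod 272125), and -109211 ≡ 162914 (mod 272125).

162914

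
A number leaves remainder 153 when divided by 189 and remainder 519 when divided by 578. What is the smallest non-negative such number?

Write x = 153 + 189·k. Then 189·k ≡ 519 − 153 ≡ 366 (mod 578).
Need 189⁻¹ mod 578. Extended Euclid on (578, 189):
578 = 3·189 + 11
189 = 17·11 + 2
11 = 5·2 + 1
2 = 2·1 + 0
Back-substitute:
1 = 11 − 5·2
1 = −5·189 + 86·11
1 = 86·578 − 263·189
189⁻¹ ≡ 315 (mod 578), so k ≡ 315·366 ≡ 268 (mod 578).
x = 153 + 189·268 = 50805.

50805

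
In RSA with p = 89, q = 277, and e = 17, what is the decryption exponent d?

10001

φ(n) = (p−1)(q−1) = 88·276 = 24288.
Need d with 17·d ≡ 1 (mod 24288). Apply the extended Euclidean algorithm:
24288 = 1428*17 + 12
17 = 1*12 + 5
12 = 2*5 + 2
5 = 2*2 + 1
2 = 2*1 + 0
Back-substitute:
1 = 5 − 2·2
1 = −2·12 + 5·5
1 = 5·17 − 7·12
1 = −7·24288 + 10001·17
So 17·10001 ≡ 1 (mod 24288), hence d = 10001.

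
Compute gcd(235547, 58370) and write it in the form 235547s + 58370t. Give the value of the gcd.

Euclidean algorithm:
235547 = 4·58370 + 2067
58370 = 28·2067 + 494
2067 = 4·494 + 91
494 = 5·91 + 39
91 = 2·39 + 13
39 = 3·13 + 0
gcd(235547, 58370) = 13.
Back-substituting:
13 = 91 − 2·39
13 = −2·494 + 11·91
13 = 11·2067 − 46·494
13 = −46·58370 + 1299·2067
13 = 1299·235547 − 5242·58370
So 13 = (1299)·235547 + (-5242)·58370.

13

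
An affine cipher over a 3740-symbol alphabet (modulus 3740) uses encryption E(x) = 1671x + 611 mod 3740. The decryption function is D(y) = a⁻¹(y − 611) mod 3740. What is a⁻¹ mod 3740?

1231

Apply the Euclidean algorithm to 3740 and 1671:
3740 = 2*1671 + 398
1671 = 4*398 + 79
398 = 5*79 + 3
79 = 26*3 + 1
3 = 3*1 + 0
The gcd is 1. Working backward:
1 = 79 − 26·3
1 = −26·398 + 131·79
1 = 131·1671 − 550·398
1 = −550·3740 + 1231·1671
So 1671·1231 ≡ 1 (mod 3740).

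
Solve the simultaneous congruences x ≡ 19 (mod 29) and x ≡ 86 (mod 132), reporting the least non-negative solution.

Write x = 19 + 29·k. Then 29·k ≡ 86 − 19 ≡ 67 (mod 132).
Need 29⁻¹ mod 132. Extended Euclid on (132, 29):
132 = 4*29 + 16
29 = 1*16 + 13
16 = 1*13 + 3
13 = 4*3 + 1
3 = 3*1 + 0
Back-substitute:
1 = 13 − 4·3
1 = −4·16 + 5·13
1 = 5·29 − 9·16
1 = −9·132 + 41·29
29⁻¹ ≡ 41 (mod 132), so k ≡ 41·67 ≡ 107 (mod 132).
x = 19 + 29·107 = 3122.

3122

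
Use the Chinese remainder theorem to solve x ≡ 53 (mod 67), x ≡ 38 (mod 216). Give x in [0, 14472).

254

Write x = 53 + 67·k. Then 67·k ≡ 38 − 53 ≡ 201 (mod 216).
Need 67⁻¹ mod 216. Extended Euclid on (216, 67):
216 = 3·67 + 15
67 = 4·15 + 7
15 = 2·7 + 1
7 = 7·1 + 0
Back-substitute:
1 = 15 − 2·7
1 = −2·67 + 9·15
1 = 9·216 − 29·67
67⁻¹ ≡ 187 (mod 216), so k ≡ 187·201 ≡ 3 (mod 216).
x = 53 + 67·3 = 254.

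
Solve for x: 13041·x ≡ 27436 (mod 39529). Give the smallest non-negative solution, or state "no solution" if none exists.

no solution

gcd(13041, 39529):
39529 = 3×13041 + 406
13041 = 32×406 + 49
406 = 8×49 + 14
49 = 3×14 + 7
14 = 2×7 + 0
gcd = 7, but 7 ∤ 27436, so the congruence has no solution.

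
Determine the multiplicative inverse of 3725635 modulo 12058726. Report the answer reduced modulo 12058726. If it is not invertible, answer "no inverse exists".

Apply the Euclidean algorithm to 12058726 and 3725635:
12058726 = 3*3725635 + 881821
3725635 = 4*881821 + 198351
881821 = 4*198351 + 88417
198351 = 2*88417 + 21517
88417 = 4*21517 + 2349
21517 = 9*2349 + 376
2349 = 6*376 + 93
376 = 4*93 + 4
93 = 23*4 + 1
4 = 4*1 + 0
Since gcd(3725635, 12058726) = 1, back-substitute to write 1 as a combination:
1 = 93 − 23·4
1 = −23·376 + 93·93
1 = 93·2349 − 581·376
1 = −581·21517 + 5322·2349
1 = 5322·88417 − 21869·21517
1 = −21869·198351 + 49060·88417
1 = 49060·881821 − 218109·198351
1 = −218109·3725635 + 921496·881821
1 = 921496·12058726 − 2982597·3725635
Hence 3725635⁻¹ ≡ -2982597 ≡ 9076129 (mod 12058726).

9076129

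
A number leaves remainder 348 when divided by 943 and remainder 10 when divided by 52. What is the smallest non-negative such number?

24866

Write x = 348 + 943·k. Then 943·k ≡ 10 − 348 ≡ 26 (mod 52).
Need 943⁻¹ mod 52. Extended Euclid on (52, 7):
52 = 7·7 + 3
7 = 2·3 + 1
3 = 3·1 + 0
Back-substitute:
1 = 7 − 2·3
1 = −2·52 + 15·7
943⁻¹ ≡ 15 (mod 52), so k ≡ 15·26 ≡ 26 (mod 52).
x = 348 + 943·26 = 24866.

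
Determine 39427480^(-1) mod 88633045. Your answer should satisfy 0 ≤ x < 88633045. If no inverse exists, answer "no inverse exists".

Euclidean algorithm on 88633045, 39427480:
88633045 = 2*39427480 + 9778085
39427480 = 4*9778085 + 315140
9778085 = 31*315140 + 8745
315140 = 36*8745 + 320
8745 = 27*320 + 105
320 = 3*105 + 5
105 = 21*5 + 0
gcd(39427480, 88633045) = 5 ≠ 1, so 39427480 has no multiplicative inverse modulo 88633045.

no inverse exists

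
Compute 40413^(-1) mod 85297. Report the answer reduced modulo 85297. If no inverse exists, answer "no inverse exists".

Extended Euclidean algorithm:
85297 = 2·40413 + 4471
40413 = 9·4471 + 174
4471 = 25·174 + 121
174 = 1·121 + 53
121 = 2·53 + 15
53 = 3·15 + 8
15 = 1·8 + 7
8 = 1·7 + 1
7 = 7·1 + 0
The gcd is 1. Working backward:
1 = 8 − 7
1 = −15 + 2·8
1 = 2·53 − 7·15
1 = −7·121 + 16·53
1 = 16·174 − 23·121
1 = −23·4471 + 591·174
1 = 591·40413 − 5342·4471
1 = −5342·85297 + 11275·40413
So 40413·11275 ≡ 1 (mod 85297).

11275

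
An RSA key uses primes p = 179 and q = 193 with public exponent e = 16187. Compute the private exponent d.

φ(n) = (p−1)(q−1) = 178·192 = 34176.
Need d with 16187·d ≡ 1 (mod 34176). Apply the extended Euclidean algorithm:
34176 = 2*16187 + 1802
16187 = 8*1802 + 1771
1802 = 1*1771 + 31
1771 = 57*31 + 4
31 = 7*4 + 3
4 = 1*3 + 1
3 = 3*1 + 0
Back-substitute:
1 = 4 − 3
1 = −31 + 8·4
1 = 8·1771 − 457·31
1 = −457·1802 + 465·1771
1 = 465·16187 − 4177·1802
1 = −4177·34176 + 8819·16187
So 16187·8819 ≡ 1 (mod 34176), hence d = 8819.

8819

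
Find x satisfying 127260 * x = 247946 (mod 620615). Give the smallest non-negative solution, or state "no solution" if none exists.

no solution

gcd(127260, 620615):
620615 = 4×127260 + 111575
127260 = 1×111575 + 15685
111575 = 7×15685 + 1780
15685 = 8×1780 + 1445
1780 = 1×1445 + 335
1445 = 4×335 + 105
335 = 3×105 + 20
105 = 5×20 + 5
20 = 4×5 + 0
gcd = 5, but 5 ∤ 247946, so the congruence has no solution.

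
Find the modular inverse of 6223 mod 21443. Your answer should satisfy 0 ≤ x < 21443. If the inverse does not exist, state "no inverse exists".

9562

Apply the Euclidean algorithm to 21443 and 6223:
21443 = 3*6223 + 2774
6223 = 2*2774 + 675
2774 = 4*675 + 74
675 = 9*74 + 9
74 = 8*9 + 2
9 = 4*2 + 1
2 = 2*1 + 0
gcd = 1, so the inverse exists. Back-substitute:
1 = 9 − 4·2
1 = −4·74 + 33·9
1 = 33·675 − 301·74
1 = −301·2774 + 1237·675
1 = 1237·6223 − 2775·2774
1 = −2775·21443 + 9562·6223
So 6223·9562 ≡ 1 (mod 21443).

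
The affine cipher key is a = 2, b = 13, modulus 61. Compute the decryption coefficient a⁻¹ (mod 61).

31

gcd(61, 2) by repeated division:
61 = 30×2 + 1
2 = 2×1 + 0
The gcd is 1. Working backward:
1 = 61 − 30·2
Hence 2⁻¹ ≡ -30 ≡ 31 (mod 61).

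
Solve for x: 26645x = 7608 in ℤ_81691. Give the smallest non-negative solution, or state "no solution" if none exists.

First find gcd(26645, 81691):
81691 = 3·26645 + 1756
26645 = 15·1756 + 305
1756 = 5·305 + 231
305 = 1·231 + 74
231 = 3·74 + 9
74 = 8·9 + 2
9 = 4·2 + 1
2 = 2·1 + 0
gcd = 1, so a unique solution mod 81691 exists.
Back-substitute for the Bézout coefficients:
1 = 9 − 4·2
1 = −4·74 + 33·9
1 = 33·231 − 103·74
1 = −103·305 + 136·231
1 = 136·1756 − 783·305
1 = −783·26645 + 11881·1756
1 = 11881·81691 − 36426·26645
So 26645·(-36426) ≡ 1 (mod 81691), giving 26645⁻¹ ≡ 45265.
x ≡ 26645⁻¹·7608 ≡ 45265·7608 ≡ 48555 (mod 81691).

48555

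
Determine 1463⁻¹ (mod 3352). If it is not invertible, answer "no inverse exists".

1975

Apply the Euclidean algorithm to 3352 and 1463:
3352 = 2·1463 + 426
1463 = 3·426 + 185
426 = 2·185 + 56
185 = 3·56 + 17
56 = 3·17 + 5
17 = 3·5 + 2
5 = 2·2 + 1
2 = 2·1 + 0
gcd = 1, so the inverse exists. Back-substitute:
1 = 5 − 2·2
1 = −2·17 + 7·5
1 = 7·56 − 23·17
1 = −23·185 + 76·56
1 = 76·426 − 175·185
1 = −175·1463 + 601·426
1 = 601·3352 − 1377·1463
Hence 1463⁻¹ ≡ -1377 ≡ 1975 (mod 3352).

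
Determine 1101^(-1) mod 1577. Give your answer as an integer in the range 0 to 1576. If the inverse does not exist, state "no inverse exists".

1196

Extended Euclidean algorithm:
1577 = 1·1101 + 476
1101 = 2·476 + 149
476 = 3·149 + 29
149 = 5·29 + 4
29 = 7·4 + 1
4 = 4·1 + 0
gcd = 1, so the inverse exists. Back-substitute:
1 = 29 − 7·4
1 = −7·149 + 36·29
1 = 36·476 − 115·149
1 = −115·1101 + 266·476
1 = 266·1577 − 381·1101
So 1101·(-381) ≡ 1 (mod 1577), and -381 ≡ 1196 (mod 1577).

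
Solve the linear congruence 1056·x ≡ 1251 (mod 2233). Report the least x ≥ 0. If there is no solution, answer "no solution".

gcd(1056, 2233):
2233 = 2·1056 + 121
1056 = 8·121 + 88
121 = 1·88 + 33
88 = 2·33 + 22
33 = 1·22 + 11
22 = 2·11 + 0
gcd = 11, but 11 ∤ 1251, so the congruence has no solution.

no solution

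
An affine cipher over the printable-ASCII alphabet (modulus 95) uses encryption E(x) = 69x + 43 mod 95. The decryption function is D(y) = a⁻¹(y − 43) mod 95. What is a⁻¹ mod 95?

Run Euclid on (95, 69):
95 = 1×69 + 26
69 = 2×26 + 17
26 = 1×17 + 9
17 = 1×9 + 8
9 = 1×8 + 1
8 = 8×1 + 0
gcd = 1, so the inverse exists. Back-substitute:
1 = 9 − 8
1 = −17 + 2·9
1 = 2·26 − 3·17
1 = −3·69 + 8·26
1 = 8·95 − 11·69
Hence 69⁻¹ ≡ -11 ≡ 84 (mod 95).

84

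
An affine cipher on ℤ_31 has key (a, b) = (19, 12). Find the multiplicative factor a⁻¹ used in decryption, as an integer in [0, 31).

18

Run Euclid on (31, 19):
31 = 1·19 + 12
19 = 1·12 + 7
12 = 1·7 + 5
7 = 1·5 + 2
5 = 2·2 + 1
2 = 2·1 + 0
Since gcd(19, 31) = 1, back-substitute to write 1 as a combination:
1 = 5 − 2·2
1 = −2·7 + 3·5
1 = 3·12 − 5·7
1 = −5·19 + 8·12
1 = 8·31 − 13·19
Thus 19·(-13) ≡ 1 (mod 31); reducing, -13 mod 31 = 18.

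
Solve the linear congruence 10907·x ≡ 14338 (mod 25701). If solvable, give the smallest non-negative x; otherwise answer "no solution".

gcd(10907, 25701):
25701 = 2×10907 + 3887
10907 = 2×3887 + 3133
3887 = 1×3133 + 754
3133 = 4×754 + 117
754 = 6×117 + 52
117 = 2×52 + 13
52 = 4×13 + 0
gcd = 13, but 13 ∤ 14338, so the congruence has no solution.

no solution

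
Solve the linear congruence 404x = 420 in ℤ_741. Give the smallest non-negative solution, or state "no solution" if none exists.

654

First find gcd(404, 741):
741 = 1*404 + 337
404 = 1*337 + 67
337 = 5*67 + 2
67 = 33*2 + 1
2 = 2*1 + 0
gcd = 1, so a unique solution mod 741 exists.
Back-substitute for the Bézout coefficients:
1 = 67 − 33·2
1 = −33·337 + 166·67
1 = 166·404 − 199·337
1 = −199·741 + 365·404
So 404·(365) ≡ 1 (mod 741), giving 404⁻¹ ≡ 365.
x ≡ 404⁻¹·420 ≡ 365·420 ≡ 654 (mod 741).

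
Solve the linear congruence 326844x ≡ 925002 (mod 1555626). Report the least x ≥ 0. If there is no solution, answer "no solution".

144945

First find gcd(326844, 1555626):
1555626 = 4×326844 + 248250
326844 = 1×248250 + 78594
248250 = 3×78594 + 12468
78594 = 6×12468 + 3786
12468 = 3×3786 + 1110
3786 = 3×1110 + 456
1110 = 2×456 + 198
456 = 2×198 + 60
198 = 3×60 + 18
60 = 3×18 + 6
18 = 3×6 + 0
gcd = 6 and 6 | 925002, so solutions exist. Divide through by 6: 54474x ≡ 154167 (mod 259271).
Now find 54474⁻¹ mod 259271:
259271 = 4·54474 + 41375
54474 = 1·41375 + 13099
41375 = 3·13099 + 2078
13099 = 6·2078 + 631
2078 = 3·631 + 185
631 = 3·185 + 76
185 = 2·76 + 33
76 = 2·33 + 10
33 = 3·10 + 3
10 = 3·3 + 1
3 = 3·1 + 0
Back-substitute:
1 = 10 − 3·3
1 = −3·33 + 10·10
1 = 10·76 − 23·33
1 = −23·185 + 56·76
1 = 56·631 − 191·185
1 = −191·2078 + 629·631
1 = 629·13099 − 3965·2078
1 = −3965·41375 + 12524·13099
1 = 12524·54474 − 16489·41375
1 = −16489·259271 + 78480·54474
So 54474⁻¹ ≡ 78480 (mod 259271).
Then x ≡ 78480·154167 ≡ 144945 (mod 259271); the smallest non-negative solution is x = 144945.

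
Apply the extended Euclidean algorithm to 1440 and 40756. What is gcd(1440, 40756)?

Repeated division:
40756 = 28*1440 + 436
1440 = 3*436 + 132
436 = 3*132 + 40
132 = 3*40 + 12
40 = 3*12 + 4
12 = 3*4 + 0
gcd(1440, 40756) = 4.
Working backward:
4 = 40 − 3·12
4 = −3·132 + 10·40
4 = 10·436 − 33·132
4 = −33·1440 + 109·436
4 = 109·40756 − 3085·1440
So 4 = (109)·40756 + (-3085)·1440.

4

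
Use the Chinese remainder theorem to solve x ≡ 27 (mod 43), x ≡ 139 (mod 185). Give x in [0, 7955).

Write x = 27 + 43·k. Then 43·k ≡ 139 − 27 ≡ 112 (mod 185).
Need 43⁻¹ mod 185. Extended Euclid on (185, 43):
185 = 4×43 + 13
43 = 3×13 + 4
13 = 3×4 + 1
4 = 4×1 + 0
Back-substitute:
1 = 13 − 3·4
1 = −3·43 + 10·13
1 = 10·185 − 43·43
43⁻¹ ≡ 142 (mod 185), so k ≡ 142·112 ≡ 179 (mod 185).
x = 27 + 43·179 = 7724.

7724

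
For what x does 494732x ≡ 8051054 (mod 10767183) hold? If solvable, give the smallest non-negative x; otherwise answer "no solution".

no solution

gcd(494732, 10767183):
10767183 = 21×494732 + 377811
494732 = 1×377811 + 116921
377811 = 3×116921 + 27048
116921 = 4×27048 + 8729
27048 = 3×8729 + 861
8729 = 10×861 + 119
861 = 7×119 + 28
119 = 4×28 + 7
28 = 4×7 + 0
gcd = 7, but 7 ∤ 8051054, so the congruence has no solution.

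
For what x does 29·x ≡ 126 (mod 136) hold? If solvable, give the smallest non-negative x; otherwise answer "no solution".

70

First find gcd(29, 136):
136 = 4×29 + 20
29 = 1×20 + 9
20 = 2×9 + 2
9 = 4×2 + 1
2 = 2×1 + 0
gcd = 1, so a unique solution mod 136 exists.
Back-substitute for the Bézout coefficients:
1 = 9 − 4·2
1 = −4·20 + 9·9
1 = 9·29 − 13·20
1 = −13·136 + 61·29
So 29·(61) ≡ 1 (mod 136), giving 29⁻¹ ≡ 61.
x ≡ 29⁻¹·126 ≡ 61·126 ≡ 70 (mod 136).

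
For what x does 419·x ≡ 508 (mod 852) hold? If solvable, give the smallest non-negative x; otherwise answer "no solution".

First find gcd(419, 852):
852 = 2*419 + 14
419 = 29*14 + 13
14 = 1*13 + 1
13 = 13*1 + 0
gcd = 1, so a unique solution mod 852 exists.
Back-substitute for the Bézout coefficients:
1 = 14 − 13
1 = −419 + 30·14
1 = 30·852 − 61·419
So 419·(-61) ≡ 1 (mod 852), giving 419⁻¹ ≡ 791.
x ≡ 419⁻¹·508 ≡ 791·508 ≡ 536 (mod 852).

536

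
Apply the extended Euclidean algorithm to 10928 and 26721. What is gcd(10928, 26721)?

1

Repeated division:
26721 = 2·10928 + 4865
10928 = 2·4865 + 1198
4865 = 4·1198 + 73
1198 = 16·73 + 30
73 = 2·30 + 13
30 = 2·13 + 4
13 = 3·4 + 1
4 = 4·1 + 0
gcd(10928, 26721) = 1.
Working backward:
1 = 13 − 3·4
1 = −3·30 + 7·13
1 = 7·73 − 17·30
1 = −17·1198 + 279·73
1 = 279·4865 − 1133·1198
1 = −1133·10928 + 2545·4865
1 = 2545·26721 − 6223·10928
So 1 = (2545)·26721 + (-6223)·10928.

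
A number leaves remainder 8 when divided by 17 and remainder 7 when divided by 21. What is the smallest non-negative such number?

280

Write x = 8 + 17·k. Then 17·k ≡ 7 − 8 ≡ 20 (mod 21).
Need 17⁻¹ mod 21. Extended Euclid on (21, 17):
21 = 1×17 + 4
17 = 4×4 + 1
4 = 4×1 + 0
Back-substitute:
1 = 17 − 4·4
1 = −4·21 + 5·17
17⁻¹ ≡ 5 (mod 21), so k ≡ 5·20 ≡ 16 (mod 21).
x = 8 + 17·16 = 280.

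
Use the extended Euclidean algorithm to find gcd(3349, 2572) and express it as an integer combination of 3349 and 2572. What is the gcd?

1

Euclidean algorithm:
3349 = 1×2572 + 777
2572 = 3×777 + 241
777 = 3×241 + 54
241 = 4×54 + 25
54 = 2×25 + 4
25 = 6×4 + 1
4 = 4×1 + 0
gcd(3349, 2572) = 1.
Express as a combination:
1 = 25 − 6·4
1 = −6·54 + 13·25
1 = 13·241 − 58·54
1 = −58·777 + 187·241
1 = 187·2572 − 619·777
1 = −619·3349 + 806·2572
So 1 = (-619)·3349 + (806)·2572.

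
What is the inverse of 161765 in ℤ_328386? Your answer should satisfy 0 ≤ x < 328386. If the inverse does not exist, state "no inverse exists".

40913

Apply the Euclidean algorithm to 328386 and 161765:
328386 = 2×161765 + 4856
161765 = 33×4856 + 1517
4856 = 3×1517 + 305
1517 = 4×305 + 297
305 = 1×297 + 8
297 = 37×8 + 1
8 = 8×1 + 0
The gcd is 1. Working backward:
1 = 297 − 37·8
1 = −37·305 + 38·297
1 = 38·1517 − 189·305
1 = −189·4856 + 605·1517
1 = 605·161765 − 20154·4856
1 = −20154·328386 + 40913·161765
So 161765·40913 ≡ 1 (mod 328386).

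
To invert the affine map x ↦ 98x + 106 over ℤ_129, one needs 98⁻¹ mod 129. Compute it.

Run Euclid on (129, 98):
129 = 1*98 + 31
98 = 3*31 + 5
31 = 6*5 + 1
5 = 5*1 + 0
Since gcd(98, 129) = 1, back-substitute to write 1 as a combination:
1 = 31 − 6·5
1 = −6·98 + 19·31
1 = 19·129 − 25·98
Hence 98⁻¹ ≡ -25 ≡ 104 (mod 129).

104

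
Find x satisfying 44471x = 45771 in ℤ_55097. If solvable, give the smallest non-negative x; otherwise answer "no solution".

no solution

gcd(44471, 55097):
55097 = 1·44471 + 10626
44471 = 4·10626 + 1967
10626 = 5·1967 + 791
1967 = 2·791 + 385
791 = 2·385 + 21
385 = 18·21 + 7
21 = 3·7 + 0
gcd = 7, but 7 ∤ 45771, so the congruence has no solution.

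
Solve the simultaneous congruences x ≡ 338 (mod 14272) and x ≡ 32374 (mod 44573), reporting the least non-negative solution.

Write x = 338 + 14272·k. Then 14272·k ≡ 32374 − 338 ≡ 32036 (mod 44573).
Need 14272⁻¹ mod 44573. Extended Euclid on (44573, 14272):
44573 = 3·14272 + 1757
14272 = 8·1757 + 216
1757 = 8·216 + 29
216 = 7·29 + 13
29 = 2·13 + 3
13 = 4·3 + 1
3 = 3·1 + 0
Back-substitute:
1 = 13 − 4·3
1 = −4·29 + 9·13
1 = 9·216 − 67·29
1 = −67·1757 + 545·216
1 = 545·14272 − 4427·1757
1 = −4427·44573 + 13826·14272
14272⁻¹ ≡ 13826 (mod 44573), so k ≡ 13826·32036 ≡ 7835 (mod 44573).
x = 338 + 14272·7835 = 111821458.

111821458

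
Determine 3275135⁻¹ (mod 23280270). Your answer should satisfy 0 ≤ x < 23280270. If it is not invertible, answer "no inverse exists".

Compute gcd(3275135, 23280270):
23280270 = 7·3275135 + 354325
3275135 = 9·354325 + 86210
354325 = 4·86210 + 9485
86210 = 9·9485 + 845
9485 = 11·845 + 190
845 = 4·190 + 85
190 = 2·85 + 20
85 = 4·20 + 5
20 = 4·5 + 0
gcd(3275135, 23280270) = 5 ≠ 1, so 3275135 has no multiplicative inverse modulo 23280270.

no inverse exists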